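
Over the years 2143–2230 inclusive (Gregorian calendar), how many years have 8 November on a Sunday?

13

Track 8 November's weekday year by year (advancing +1, or +2 across a Feb 29):
  2143: Fri  2144: Sun (+2) ✓  2145: Mon (+1)  2146: Tue (+1)  2147: Wed (+1)
  2148: Fri (+2)  2149: Sat (+1)  2150: Sun (+1) ✓  2151: Mon (+1)  2152: Wed (+2)
  2153: Thu (+1)  2154: Fri (+1)  2155: Sat (+1)  2156: Mon (+2)  … (60 more years) …
  2217: Sat (+1)  2218: Sun (+1) ✓  2219: Mon (+1)  2220: Wed (+2)  2221: Thu (+1)
  2222: Fri (+1)  2223: Sat (+1)  2224: Mon (+2)  2225: Tue (+1)  2226: Wed (+1)
  2227: Thu (+1)  2228: Sat (+2)  2229: Sun (+1) ✓  2230: Mon (+1)
Sunday years: 2144, 2150, 2161, 2167, 2172, 2178, 2189, 2195, 2201, 2207, 2212, 2218, 2229 — 13 in total.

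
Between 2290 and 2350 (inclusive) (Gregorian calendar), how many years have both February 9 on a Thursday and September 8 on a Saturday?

1

Check each year's weekday for February 9 and September 8:
  2290: Sun/Mon  2291: Mon/Tue  2292: Tue/Thu  2293: Thu/Fri  2294: Fri/Sat  2295: Sat/Sun  2296: Sun/Tue  2297: Tue/Wed  2298: Wed/Thu  2299: Thu/Fri  2300: Fri/Sat  2301: Sat/Sun  2302: Sun/Mon  2303: Mon/Tue  …(33 more)…  2337: Tue/Wed  2338: Wed/Thu  2339: Thu/Fri  2340: Fri/Sun  2341: Sun/Mon  2342: Mon/Tue  2343: Tue/Wed  2344: Wed/Fri  2345: Fri/Sat  2346: Sat/Sun  2347: Sun/Mon  2348: Mon/Wed  2349: Wed/Thu  2350: Thu/Fri
Both conditions hold in: 2328 — 1.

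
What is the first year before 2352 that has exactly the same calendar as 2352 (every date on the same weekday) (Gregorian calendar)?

2324

Two years share a calendar iff Jan 1 falls on the same weekday and both are leap or both are common. 2352: Jan 1 is Tuesday, leap year.
2351: Jan 1 Monday, common
2350: Jan 1 Sunday, common
2349: Jan 1 Saturday, common
2348: Jan 1 Thursday, leap
2347: Jan 1 Wednesday, common
2346: Jan 1 Tuesday, common
2345: Jan 1 Monday, common
2344: Jan 1 Saturday, leap
2343: Jan 1 Friday, common
2342: Jan 1 Thursday, common
2341: Jan 1 Wednesday, common
2340: Jan 1 Monday, leap
2339: Jan 1 Sunday, common
2338: Jan 1 Saturday, common
2337: Jan 1 Friday, common
2336: Jan 1 Wednesday, leap
2335: Jan 1 Tuesday, common
2334: Jan 1 Monday, common
2333: Jan 1 Sunday, common
2332: Jan 1 Friday, leap
2331: Jan 1 Thursday, common
2330: Jan 1 Wednesday, common
2329: Jan 1 Tuesday, common
2328: Jan 1 Sunday, leap
2327: Jan 1 Saturday, common
2326: Jan 1 Friday, common
2325: Jan 1 Thursday, common
2324: Jan 1 Tuesday, leap
2324 matches on both conditions.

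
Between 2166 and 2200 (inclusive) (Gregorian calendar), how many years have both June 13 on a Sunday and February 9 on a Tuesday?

3

Check each year's weekday for June 13 and February 9:
  2166: Fri/Sun  2167: Sat/Mon  2168: Mon/Tue  2169: Tue/Thu  2170: Wed/Fri  2171: Thu/Sat  2172: Sat/Sun  2173: Sun/Tue ✓  2174: Mon/Wed  2175: Tue/Thu  2176: Thu/Fri  2177: Fri/Sun  2178: Sat/Mon  2179: Sun/Tue ✓  …(7 more)…  2187: Wed/Fri  2188: Fri/Sat  2189: Sat/Mon  2190: Sun/Tue ✓  2191: Mon/Wed  2192: Wed/Thu  2193: Thu/Sat  2194: Fri/Sun  2195: Sat/Mon  2196: Mon/Tue  2197: Tue/Thu  2198: Wed/Fri  2199: Thu/Sat  2200: Fri/Sun
Both conditions hold in: 2173, 2179, 2190 — 3.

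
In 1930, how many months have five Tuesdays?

4

A month of length L has five Tuesdays iff its first Tuesday is on day ≤ L−28 (so day 1–3 in a 31-day month, 1–2 in a 30-day month, day 1 in a leap February).
Checking each month of 1930: Jan starts Wed (31d); Feb starts Sat (28d); Mar starts Sat (31d); Apr starts Tue (30d) ✓; May starts Thu (31d); Jun starts Sun (30d); Jul starts Tue (31d) ✓; Aug starts Fri (31d); Sep starts Mon (30d) ✓; Oct starts Wed (31d); Nov starts Sat (30d); Dec starts Mon (31d) ✓.
Five-Tuesday months: April, July, September, December → 4.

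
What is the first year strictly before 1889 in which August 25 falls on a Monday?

From one year to the next, a fixed date's weekday advances by 1, or by 2 when a Feb 29 lies between the two dates.
1889: August 25 is Sunday.
1888: Saturday (−1)
1887: Thursday (−2)
1886: Wednesday (−1)
1885: Tuesday (−1)
1884: Monday (−1)
August 25 falls on a Monday in 1884.

1884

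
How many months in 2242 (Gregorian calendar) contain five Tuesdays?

A month of length L has five Tuesdays iff its first Tuesday is on day ≤ L−28 (so day 1–3 in a 31-day month, 1–2 in a 30-day month, day 1 in a leap February).
Checking each month of 2242: Jan starts Sat (31d); Feb starts Tue (28d); Mar starts Tue (31d) ✓; Apr starts Fri (30d); May starts Sun (31d) ✓; Jun starts Wed (30d); Jul starts Fri (31d); Aug starts Mon (31d) ✓; Sep starts Thu (30d); Oct starts Sat (31d); Nov starts Tue (30d) ✓; Dec starts Thu (31d).
Five-Tuesday months: March, May, August, November → 4.

4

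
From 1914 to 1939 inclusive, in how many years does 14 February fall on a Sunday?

4

Track 14 February's weekday year by year (advancing +1, or +2 across a Feb 29):
  1914: Sat  1915: Sun (+1) ✓  1916: Mon (+1)  1917: Wed (+2)  1918: Thu (+1)
  1919: Fri (+1)  1920: Sat (+1)  1921: Mon (+2)  1922: Tue (+1)  1923: Wed (+1)
  1924: Thu (+1)  1925: Sat (+2)  1926: Sun (+1) ✓  1927: Mon (+1)  1928: Tue (+1)
  1929: Thu (+2)  1930: Fri (+1)  1931: Sat (+1)  1932: Sun (+1) ✓  1933: Tue (+2)
  1934: Wed (+1)  1935: Thu (+1)  1936: Fri (+1)  1937: Sun (+2) ✓  1938: Mon (+1)
  1939: Tue (+1)
Sunday years: 1915, 1926, 1932, 1937 — 4 in total.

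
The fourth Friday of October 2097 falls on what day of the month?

October 1, 2097 is a Tuesday, so the first Friday is the 4th.
The fourth Friday is 4 + 21 = 25.

25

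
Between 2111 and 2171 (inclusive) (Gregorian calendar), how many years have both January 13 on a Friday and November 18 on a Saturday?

7

Check each year's weekday for January 13 and November 18:
  2111: Tue/Wed  2112: Wed/Fri  2113: Fri/Sat ✓  2114: Sat/Sun  2115: Sun/Mon  2116: Mon/Wed  2117: Wed/Thu  2118: Thu/Fri  2119: Fri/Sat ✓  2120: Sat/Mon  2121: Mon/Tue  2122: Tue/Wed  2123: Wed/Thu  2124: Thu/Sat  …(33 more)…  2158: Fri/Sat ✓  2159: Sat/Sun  2160: Sun/Tue  2161: Tue/Wed  2162: Wed/Thu  2163: Thu/Fri  2164: Fri/Sun  2165: Sun/Mon  2166: Mon/Tue  2167: Tue/Wed  2168: Wed/Fri  2169: Fri/Sat ✓  2170: Sat/Sun  2171: Sun/Mon
Both conditions hold in: 2113, 2119, 2130, 2141, 2147, 2158, 2169 — 7.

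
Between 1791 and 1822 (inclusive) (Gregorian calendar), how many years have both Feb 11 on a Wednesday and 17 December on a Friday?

0

Check each year's weekday for Feb 11 and 17 December:
  1791: Fri/Sat  1792: Sat/Mon  1793: Mon/Tue  1794: Tue/Wed  1795: Wed/Thu  1796: Thu/Sat  1797: Sat/Sun  1798: Sun/Mon  1799: Mon/Tue  1800: Tue/Wed  1801: Wed/Thu  1802: Thu/Fri  1803: Fri/Sat  1804: Sat/Mon  …(4 more)…  1809: Sat/Sun  1810: Sun/Mon  1811: Mon/Tue  1812: Tue/Thu  1813: Thu/Fri  1814: Fri/Sat  1815: Sat/Sun  1816: Sun/Tue  1817: Tue/Wed  1818: Wed/Thu  1819: Thu/Fri  1820: Fri/Sun  1821: Sun/Mon  1822: Mon/Tue
Both conditions hold in: no year — 0.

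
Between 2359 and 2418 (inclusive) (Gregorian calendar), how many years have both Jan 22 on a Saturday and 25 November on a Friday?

Check each year's weekday for Jan 22 and 25 November:
  2359: Thu/Wed  2360: Fri/Fri  2361: Sun/Sat  2362: Mon/Sun  2363: Tue/Mon  2364: Wed/Wed  2365: Fri/Thu  2366: Sat/Fri ✓  2367: Sun/Sat  2368: Mon/Mon  2369: Wed/Tue  2370: Thu/Wed  2371: Fri/Thu  2372: Sat/Sat  …(32 more)…  2405: Sat/Fri ✓  2406: Sun/Sat  2407: Mon/Sun  2408: Tue/Tue  2409: Thu/Wed  2410: Fri/Thu  2411: Sat/Fri ✓  2412: Sun/Sun  2413: Tue/Mon  2414: Wed/Tue  2415: Thu/Wed  2416: Fri/Fri  2417: Sun/Sat  2418: Mon/Sun
Both conditions hold in: 2366, 2377, 2383, 2394, 2405, 2411 — 6.

6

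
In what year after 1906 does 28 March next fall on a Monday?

From one year to the next, a fixed date's weekday advances by 1, or by 2 when a Feb 29 lies between the two dates.
1906: March 28 is Wednesday.
1907: Thursday (+1)
1908: Saturday (+2)
1909: Sunday (+1)
1910: Monday (+1)
28 March falls on a Monday in 1910.

1910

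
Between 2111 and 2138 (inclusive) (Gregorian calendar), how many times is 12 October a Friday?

Track 12 October's weekday year by year (advancing +1, or +2 across a Feb 29):
  2111: Mon  2112: Wed (+2)  2113: Thu (+1)  2114: Fri (+1) ✓  2115: Sat (+1)
  2116: Mon (+2)  2117: Tue (+1)  2118: Wed (+1)  2119: Thu (+1)  2120: Sat (+2)
  2121: Sun (+1)  2122: Mon (+1)  2123: Tue (+1)  2124: Thu (+2)  2125: Fri (+1) ✓
  2126: Sat (+1)  2127: Sun (+1)  2128: Tue (+2)  2129: Wed (+1)  2130: Thu (+1)
  2131: Fri (+1) ✓  2132: Sun (+2)  2133: Mon (+1)  2134: Tue (+1)  2135: Wed (+1)
  2136: Fri (+2) ✓  2137: Sat (+1)  2138: Sun (+1)
Friday years: 2114, 2125, 2131, 2136 — 4 in total.

4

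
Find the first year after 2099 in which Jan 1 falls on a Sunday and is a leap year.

2108

Jan 1 advances by 2 weekdays after a leap year and by 1 after a common year.
2099: Jan 1 is Thursday.
2100: Friday
2101: Saturday
2102: Sunday
2103: Monday
2104: Tuesday (leap)
2105: Thursday
2106: Friday
2107: Saturday
2108: Sunday (leap)
2108 begins on a Sunday and is a leap year.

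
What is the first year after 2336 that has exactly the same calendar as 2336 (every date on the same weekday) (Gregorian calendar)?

Two years share a calendar iff Jan 1 falls on the same weekday and both are leap or both are common. 2336: Jan 1 is Wednesday, leap year.
2337: Jan 1 Friday, common
2338: Jan 1 Saturday, common
2339: Jan 1 Sunday, common
2340: Jan 1 Monday, leap
2341: Jan 1 Wednesday, common
2342: Jan 1 Thursday, common
2343: Jan 1 Friday, common
2344: Jan 1 Saturday, leap
2345: Jan 1 Monday, common
2346: Jan 1 Tuesday, common
2347: Jan 1 Wednesday, common
2348: Jan 1 Thursday, leap
2349: Jan 1 Saturday, common
2350: Jan 1 Sunday, common
2351: Jan 1 Monday, common
2352: Jan 1 Tuesday, leap
2353: Jan 1 Thursday, common
2354: Jan 1 Friday, common
2355: Jan 1 Saturday, common
2356: Jan 1 Sunday, leap
2357: Jan 1 Tuesday, common
2358: Jan 1 Wednesday, common
2359: Jan 1 Thursday, common
2360: Jan 1 Friday, leap
2361: Jan 1 Sunday, common
2362: Jan 1 Monday, common
2363: Jan 1 Tuesday, common
2364: Jan 1 Wednesday, leap
2364 matches on both conditions.

2364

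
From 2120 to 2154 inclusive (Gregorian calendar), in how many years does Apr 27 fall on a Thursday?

5

Track Apr 27's weekday year by year (advancing +1, or +2 across a Feb 29):
  2120: Sat  2121: Sun (+1)  2122: Mon (+1)  2123: Tue (+1)  2124: Thu (+2) ✓
  2125: Fri (+1)  2126: Sat (+1)  2127: Sun (+1)  2128: Tue (+2)  2129: Wed (+1)
  2130: Thu (+1) ✓  2131: Fri (+1)  2132: Sun (+2)  2133: Mon (+1)  … (7 more years) …
  2141: Thu (+1) ✓  2142: Fri (+1)  2143: Sat (+1)  2144: Mon (+2)  2145: Tue (+1)
  2146: Wed (+1)  2147: Thu (+1) ✓  2148: Sat (+2)  2149: Sun (+1)  2150: Mon (+1)
  2151: Tue (+1)  2152: Thu (+2) ✓  2153: Fri (+1)  2154: Sat (+1)
Thursday years: 2124, 2130, 2141, 2147, 2152 — 5 in total.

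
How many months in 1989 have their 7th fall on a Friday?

Check the 7th of each month of 1989: Jan 7: Sat, Feb 7: Tue, Mar 7: Tue, Apr 7: Fri, May 7: Sun, Jun 7: Wed, Jul 7: Fri, Aug 7: Mon, Sep 7: Thu, Oct 7: Sat, Nov 7: Tue, Dec 7: Thu.
Friday occurs in April, July — 2 months.

2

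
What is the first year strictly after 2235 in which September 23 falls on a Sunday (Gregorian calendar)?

2238

From one year to the next, a fixed date's weekday advances by 1, or by 2 when a Feb 29 lies between the two dates.
2235: September 23 is Wednesday.
2236: Friday (+2)
2237: Saturday (+1)
2238: Sunday (+1)
September 23 falls on a Sunday in 2238.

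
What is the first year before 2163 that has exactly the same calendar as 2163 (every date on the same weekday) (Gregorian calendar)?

2157

Two years share a calendar iff Jan 1 falls on the same weekday and both are leap or both are common. 2163: Jan 1 is Saturday, common year.
2162: Jan 1 Friday, common
2161: Jan 1 Thursday, common
2160: Jan 1 Tuesday, leap
2159: Jan 1 Monday, common
2158: Jan 1 Sunday, common
2157: Jan 1 Saturday, common
2157 matches on both conditions.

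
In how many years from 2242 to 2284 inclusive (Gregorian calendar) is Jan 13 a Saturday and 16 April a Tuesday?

2

Check each year's weekday for Jan 13 and 16 April:
  2242: Thu/Sat  2243: Fri/Sun  2244: Sat/Tue ✓  2245: Mon/Wed  2246: Tue/Thu  2247: Wed/Fri  2248: Thu/Sun  2249: Sat/Mon  2250: Sun/Tue  2251: Mon/Wed  2252: Tue/Fri  2253: Thu/Sat  2254: Fri/Sun  2255: Sat/Mon  …(15 more)…  2271: Fri/Sun  2272: Sat/Tue ✓  2273: Mon/Wed  2274: Tue/Thu  2275: Wed/Fri  2276: Thu/Sun  2277: Sat/Mon  2278: Sun/Tue  2279: Mon/Wed  2280: Tue/Fri  2281: Thu/Sat  2282: Fri/Sun  2283: Sat/Mon  2284: Sun/Wed
Both conditions hold in: 2244, 2272 — 2.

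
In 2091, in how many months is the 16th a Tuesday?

2

Check the 16th of each month of 2091: Jan 16: Tue, Feb 16: Fri, Mar 16: Fri, Apr 16: Mon, May 16: Wed, Jun 16: Sat, Jul 16: Mon, Aug 16: Thu, Sep 16: Sun, Oct 16: Tue, Nov 16: Fri, Dec 16: Sun.
Tuesday occurs in January, October — 2 months.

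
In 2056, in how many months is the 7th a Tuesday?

2

Check the 7th of each month of 2056: Jan 7: Fri, Feb 7: Mon, Mar 7: Tue, Apr 7: Fri, May 7: Sun, Jun 7: Wed, Jul 7: Fri, Aug 7: Mon, Sep 7: Thu, Oct 7: Sat, Nov 7: Tue, Dec 7: Thu.
Tuesday occurs in March, November — 2 months.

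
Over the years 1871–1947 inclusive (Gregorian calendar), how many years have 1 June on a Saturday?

Track 1 June's weekday year by year (advancing +1, or +2 across a Feb 29):
  1871: Thu  1872: Sat (+2) ✓  1873: Sun (+1)  1874: Mon (+1)  1875: Tue (+1)
  1876: Thu (+2)  1877: Fri (+1)  1878: Sat (+1) ✓  1879: Sun (+1)  1880: Tue (+2)
  1881: Wed (+1)  1882: Thu (+1)  1883: Fri (+1)  1884: Sun (+2)  … (49 more years) …
  1934: Fri (+1)  1935: Sat (+1) ✓  1936: Mon (+2)  1937: Tue (+1)  1938: Wed (+1)
  1939: Thu (+1)  1940: Sat (+2) ✓  1941: Sun (+1)  1942: Mon (+1)  1943: Tue (+1)
  1944: Thu (+2)  1945: Fri (+1)  1946: Sat (+1) ✓  1947: Sun (+1)
Saturday years: 1872, 1878, 1889, 1895, 1901, 1907, 1912, 1918, 1929, 1935, 1940, 1946 — 12 in total.

12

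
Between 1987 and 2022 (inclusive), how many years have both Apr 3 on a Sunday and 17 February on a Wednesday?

2

Check each year's weekday for Apr 3 and 17 February:
  1987: Fri/Tue  1988: Sun/Wed ✓  1989: Mon/Fri  1990: Tue/Sat  1991: Wed/Sun  1992: Fri/Mon  1993: Sat/Wed  1994: Sun/Thu  1995: Mon/Fri  1996: Wed/Sat  1997: Thu/Mon  1998: Fri/Tue  1999: Sat/Wed  2000: Mon/Thu  …(8 more)…  2009: Fri/Tue  2010: Sat/Wed  2011: Sun/Thu  2012: Tue/Fri  2013: Wed/Sun  2014: Thu/Mon  2015: Fri/Tue  2016: Sun/Wed ✓  2017: Mon/Fri  2018: Tue/Sat  2019: Wed/Sun  2020: Fri/Mon  2021: Sat/Wed  2022: Sun/Thu
Both conditions hold in: 1988, 2016 — 2.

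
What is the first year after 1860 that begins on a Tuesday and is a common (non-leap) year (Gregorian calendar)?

1861

Jan 1 advances by 2 weekdays after a leap year and by 1 after a common year.
1860: Jan 1 is Sunday (leap).
1861: Tuesday
1861 begins on a Tuesday and is a common year.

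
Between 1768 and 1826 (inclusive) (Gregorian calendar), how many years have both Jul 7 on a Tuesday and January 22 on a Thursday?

Check each year's weekday for Jul 7 and January 22:
  1768: Thu/Fri  1769: Fri/Sun  1770: Sat/Mon  1771: Sun/Tue  1772: Tue/Wed  1773: Wed/Fri  1774: Thu/Sat  1775: Fri/Sun  1776: Sun/Mon  1777: Mon/Wed  1778: Tue/Thu ✓  1779: Wed/Fri  1780: Fri/Sat  1781: Sat/Mon  …(31 more)…  1813: Wed/Fri  1814: Thu/Sat  1815: Fri/Sun  1816: Sun/Mon  1817: Mon/Wed  1818: Tue/Thu ✓  1819: Wed/Fri  1820: Fri/Sat  1821: Sat/Mon  1822: Sun/Tue  1823: Mon/Wed  1824: Wed/Thu  1825: Thu/Sat  1826: Fri/Sun
Both conditions hold in: 1778, 1789, 1795, 1801, 1807, 1818 — 6.

6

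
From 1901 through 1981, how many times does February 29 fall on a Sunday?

3

Leap years in 1901–1981: 20 of them.
Feb 29 weekday advances by 5 (mod 7) from one leap year to the next four years later (or differs when a century non-leap intervenes).
Leap-day weekdays: 1904:Mon 1908:Sat 1912:Thu 1916:Tue 1920:Sun✓ 1924:Fri 1928:Wed 1932:Mon 1936:Sat 1940:Thu 1944:Tue 1948:Sun✓ 1952:Fri 1956:Wed 1960:Mon 1964:Sat 1968:Thu 1972:Tue 1976:Sun✓ 1980:Fri
Sunday: 1920, 1948, 1976 → 3.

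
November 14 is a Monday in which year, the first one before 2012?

2011

From one year to the next, a fixed date's weekday advances by 1, or by 2 when a Feb 29 lies between the two dates.
2012: November 14 is Wednesday.
2011: Monday (−2)
November 14 falls on a Monday in 2011.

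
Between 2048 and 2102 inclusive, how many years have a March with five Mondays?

March has 31 days; it has five Mondays when Monday falls among the first (month-length − 28) days — i.e. when March 1 is one of Monday/Sunday/Saturday.
March 1 by year: 2048:Sun✓ 2049:Mon✓ 2050:Tue 2051:Wed 2052:Fri 2053:Sat✓ 2054:Sun✓ 2055:Mon✓ 2056:Wed 2057:Thu 2058:Fri 2059:Sat✓ 2060:Mon✓ 2061:Tue 2062:Wed …(25 more)… 2088:Mon✓ 2089:Tue 2090:Wed 2091:Thu 2092:Sat✓ 2093:Sun✓ 2094:Mon✓ 2095:Tue 2096:Thu 2097:Fri 2098:Sat✓ 2099:Sun✓ 2100:Mon✓ 2101:Tue 2102:Wed
Years with five Mondays: 2048, 2049, 2053, 2054, 2055, 2059, 2060, 2064, 2065, 2066, 2070, 2071, 2076, 2077, 2081, 2082, 2083, 2087, 2088, 2092, 2093, 2094, 2098, 2099, 2100 → 25.

25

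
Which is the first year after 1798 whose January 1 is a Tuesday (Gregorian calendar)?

Jan 1 advances by 2 weekdays after a leap year and by 1 after a common year.
1798: Jan 1 is Monday.
1799: Tuesday
1799 begins on a Tuesday

1799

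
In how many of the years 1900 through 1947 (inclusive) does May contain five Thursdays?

22

May has 31 days; it has five Thursdays when Thursday falls among the first (month-length − 28) days — i.e. when May 1 is one of Thursday/Wednesday/Tuesday.
May 1 by year: 1900:Tue✓ 1901:Wed✓ 1902:Thu✓ 1903:Fri 1904:Sun 1905:Mon 1906:Tue✓ 1907:Wed✓ 1908:Fri 1909:Sat 1910:Sun 1911:Mon 1912:Wed✓ 1913:Thu✓ 1914:Fri …(18 more)… 1933:Mon 1934:Tue✓ 1935:Wed✓ 1936:Fri 1937:Sat 1938:Sun 1939:Mon 1940:Wed✓ 1941:Thu✓ 1942:Fri 1943:Sat 1944:Mon 1945:Tue✓ 1946:Wed✓ 1947:Thu✓
Years with five Thursdays: 1900, 1901, 1902, 1906, 1907, 1912, 1913, 1917, 1918, 1919, 1923, 1924, 1928, 1929, 1930, 1934, 1935, 1940, 1941, 1945, 1946, 1947 → 22.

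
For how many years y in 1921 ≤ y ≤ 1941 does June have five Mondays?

June has 30 days; it has five Mondays when Monday falls among the first (month-length − 28) days — i.e. when June 1 is one of Monday/Sunday.
June 1 by year: 1921:Wed 1922:Thu 1923:Fri 1924:Sun✓ 1925:Mon✓ 1926:Tue 1927:Wed 1928:Fri 1929:Sat 1930:Sun✓ 1931:Mon✓ 1932:Wed 1933:Thu 1934:Fri 1935:Sat 1936:Mon✓ 1937:Tue 1938:Wed 1939:Thu 1940:Sat 1941:Sun✓
Years with five Mondays: 1924, 1925, 1930, 1931, 1936, 1941 → 6.

6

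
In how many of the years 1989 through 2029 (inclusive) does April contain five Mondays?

April has 30 days; it has five Mondays when Monday falls among the first (month-length − 28) days — i.e. when April 1 is one of Monday/Sunday.
April 1 by year: 1989:Sat 1990:Sun✓ 1991:Mon✓ 1992:Wed 1993:Thu 1994:Fri 1995:Sat 1996:Mon✓ 1997:Tue 1998:Wed 1999:Thu 2000:Sat 2001:Sun✓ 2002:Mon✓ 2003:Tue …(11 more)… 2015:Wed 2016:Fri 2017:Sat 2018:Sun✓ 2019:Mon✓ 2020:Wed 2021:Thu 2022:Fri 2023:Sat 2024:Mon✓ 2025:Tue 2026:Wed 2027:Thu 2028:Sat 2029:Sun✓
Years with five Mondays: 1990, 1991, 1996, 2001, 2002, 2007, 2012, 2013, 2018, 2019, 2024, 2029 → 12.

12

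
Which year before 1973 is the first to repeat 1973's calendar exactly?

Two years share a calendar iff Jan 1 falls on the same weekday and both are leap or both are common. 1973: Jan 1 is Monday, common year.
1972: Jan 1 Saturday, leap
1971: Jan 1 Friday, common
1970: Jan 1 Thursday, common
1969: Jan 1 Wednesday, common
1968: Jan 1 Monday, leap
1967: Jan 1 Sunday, common
1966: Jan 1 Saturday, common
1965: Jan 1 Friday, common
1964: Jan 1 Wednesday, leap
1963: Jan 1 Tuesday, common
1962: Jan 1 Monday, common
1962 matches on both conditions.

1962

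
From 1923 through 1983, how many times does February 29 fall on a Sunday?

Leap years in 1923–1983: 15 of them.
Feb 29 weekday advances by 5 (mod 7) from one leap year to the next four years later (or differs when a century non-leap intervenes).
Leap-day weekdays: 1924:Fri 1928:Wed 1932:Mon 1936:Sat 1940:Thu 1944:Tue 1948:Sun✓ 1952:Fri 1956:Wed 1960:Mon 1964:Sat 1968:Thu 1972:Tue 1976:Sun✓ 1980:Fri
Sunday: 1948, 1976 → 2.

2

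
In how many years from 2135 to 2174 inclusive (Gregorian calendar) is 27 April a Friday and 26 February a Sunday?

2

Check each year's weekday for 27 April and 26 February:
  2135: Wed/Sat  2136: Fri/Sun ✓  2137: Sat/Tue  2138: Sun/Wed  2139: Mon/Thu  2140: Wed/Fri  2141: Thu/Sun  2142: Fri/Mon  2143: Sat/Tue  2144: Mon/Wed  2145: Tue/Fri  2146: Wed/Sat  2147: Thu/Sun  2148: Sat/Mon  …(12 more)…  2161: Mon/Thu  2162: Tue/Fri  2163: Wed/Sat  2164: Fri/Sun ✓  2165: Sat/Tue  2166: Sun/Wed  2167: Mon/Thu  2168: Wed/Fri  2169: Thu/Sun  2170: Fri/Mon  2171: Sat/Tue  2172: Mon/Wed  2173: Tue/Fri  2174: Wed/Sat
Both conditions hold in: 2136, 2164 — 2.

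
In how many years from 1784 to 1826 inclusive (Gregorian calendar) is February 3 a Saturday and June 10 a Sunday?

Check each year's weekday for February 3 and June 10:
  1784: Tue/Thu  1785: Thu/Fri  1786: Fri/Sat  1787: Sat/Sun ✓  1788: Sun/Tue  1789: Tue/Wed  1790: Wed/Thu  1791: Thu/Fri  1792: Fri/Sun  1793: Sun/Mon  1794: Mon/Tue  1795: Tue/Wed  1796: Wed/Fri  1797: Fri/Sat  …(15 more)…  1813: Wed/Thu  1814: Thu/Fri  1815: Fri/Sat  1816: Sat/Mon  1817: Mon/Tue  1818: Tue/Wed  1819: Wed/Thu  1820: Thu/Sat  1821: Sat/Sun ✓  1822: Sun/Mon  1823: Mon/Tue  1824: Tue/Thu  1825: Thu/Fri  1826: Fri/Sat
Both conditions hold in: 1787, 1798, 1810, 1821 — 4.

4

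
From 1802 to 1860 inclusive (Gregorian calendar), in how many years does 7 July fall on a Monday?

Track 7 July's weekday year by year (advancing +1, or +2 across a Feb 29):
  1802: Wed  1803: Thu (+1)  1804: Sat (+2)  1805: Sun (+1)  1806: Mon (+1) ✓
  1807: Tue (+1)  1808: Thu (+2)  1809: Fri (+1)  1810: Sat (+1)  1811: Sun (+1)
  1812: Tue (+2)  1813: Wed (+1)  1814: Thu (+1)  1815: Fri (+1)  … (31 more years) …
  1847: Wed (+1)  1848: Fri (+2)  1849: Sat (+1)  1850: Sun (+1)  1851: Mon (+1) ✓
  1852: Wed (+2)  1853: Thu (+1)  1854: Fri (+1)  1855: Sat (+1)  1856: Mon (+2) ✓
  1857: Tue (+1)  1858: Wed (+1)  1859: Thu (+1)  1860: Sat (+2)
Monday years: 1806, 1817, 1823, 1828, 1834, 1845, 1851, 1856 — 8 in total.

8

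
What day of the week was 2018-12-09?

Sunday

January 1, 2018 is a Monday.
December 9 is day 343 of the year, i.e. 342 days after Jan 1.
342 mod 7 = 6, so advance 6 weekdays from Monday: Sunday.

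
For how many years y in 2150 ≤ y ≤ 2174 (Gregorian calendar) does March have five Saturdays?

March has 31 days; it has five Saturdays when Saturday falls among the first (month-length − 28) days — i.e. when March 1 is one of Saturday/Friday/Thursday.
March 1 by year: 2150:Sun 2151:Mon 2152:Wed 2153:Thu✓ 2154:Fri✓ 2155:Sat✓ 2156:Mon 2157:Tue 2158:Wed 2159:Thu✓ 2160:Sat✓ 2161:Sun 2162:Mon 2163:Tue 2164:Thu✓ 2165:Fri✓ 2166:Sat✓ 2167:Sun 2168:Tue 2169:Wed 2170:Thu✓ 2171:Fri✓ 2172:Sun 2173:Mon 2174:Tue
Years with five Saturdays: 2153, 2154, 2155, 2159, 2160, 2164, 2165, 2166, 2170, 2171 → 10.

10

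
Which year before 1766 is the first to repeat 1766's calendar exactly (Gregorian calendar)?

Two years share a calendar iff Jan 1 falls on the same weekday and both are leap or both are common. 1766: Jan 1 is Wednesday, common year.
1765: Jan 1 Tuesday, common
1764: Jan 1 Sunday, leap
1763: Jan 1 Saturday, common
1762: Jan 1 Friday, common
1761: Jan 1 Thursday, common
1760: Jan 1 Tuesday, leap
1759: Jan 1 Monday, common
1758: Jan 1 Sunday, common
1757: Jan 1 Saturday, common
1756: Jan 1 Thursday, leap
1755: Jan 1 Wednesday, common
1755 matches on both conditions.

1755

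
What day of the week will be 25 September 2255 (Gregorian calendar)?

Tuesday

January 1, 2255 is a Monday.
September 25 is day 268 of the year, i.e. 267 days after Jan 1.
267 mod 7 = 1, so advance 1 weekday from Monday: Tuesday.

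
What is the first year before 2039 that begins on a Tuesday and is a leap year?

Jan 1 advances by 2 weekdays after a leap year and by 1 after a common year.
2039: Jan 1 is Saturday.
2038: Friday
2037: Thursday
2036: Tuesday (leap)
2036 begins on a Tuesday and is a leap year.

2036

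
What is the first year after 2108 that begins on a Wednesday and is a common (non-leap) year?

Jan 1 advances by 2 weekdays after a leap year and by 1 after a common year.
2108: Jan 1 is Sunday (leap).
2109: Tuesday
2110: Wednesday
2110 begins on a Wednesday and is a common year.

2110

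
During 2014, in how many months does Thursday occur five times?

4

A month of length L has five Thursdays iff its first Thursday is on day ≤ L−28 (so day 1–3 in a 31-day month, 1–2 in a 30-day month, day 1 in a leap February).
Checking each month of 2014: Jan starts Wed (31d) ✓; Feb starts Sat (28d); Mar starts Sat (31d); Apr starts Tue (30d); May starts Thu (31d) ✓; Jun starts Sun (30d); Jul starts Tue (31d) ✓; Aug starts Fri (31d); Sep starts Mon (30d); Oct starts Wed (31d) ✓; Nov starts Sat (30d); Dec starts Mon (31d).
Five-Thursday months: January, May, July, October → 4.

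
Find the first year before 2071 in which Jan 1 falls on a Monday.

Jan 1 advances by 2 weekdays after a leap year and by 1 after a common year.
2071: Jan 1 is Thursday.
2070: Wednesday
2069: Tuesday
2068: Sunday (leap)
2067: Saturday
2066: Friday
2065: Thursday
2064: Tuesday (leap)
2063: Monday
2063 begins on a Monday

2063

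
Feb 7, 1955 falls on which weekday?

January 1, 1955 is a Saturday.
February 7 is day 38 of the year, i.e. 37 days after Jan 1.
37 mod 7 = 2, so advance 2 weekdays from Saturday: Monday.

Monday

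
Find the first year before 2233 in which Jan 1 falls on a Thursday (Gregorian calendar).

2229

Jan 1 advances by 2 weekdays after a leap year and by 1 after a common year.
2233: Jan 1 is Tuesday.
2232: Sunday (leap)
2231: Saturday
2230: Friday
2229: Thursday
2229 begins on a Thursday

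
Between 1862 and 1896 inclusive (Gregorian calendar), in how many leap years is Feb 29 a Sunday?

1

Leap years in 1862–1896: 9 of them.
Feb 29 weekday advances by 5 (mod 7) from one leap year to the next four years later (or differs when a century non-leap intervenes).
Leap-day weekdays: 1864:Mon 1868:Sat 1872:Thu 1876:Tue 1880:Sun✓ 1884:Fri 1888:Wed 1892:Mon 1896:Sat
Sunday: 1880 → 1.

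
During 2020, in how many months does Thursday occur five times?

A month of length L has five Thursdays iff its first Thursday is on day ≤ L−28 (so day 1–3 in a 31-day month, 1–2 in a 30-day month, day 1 in a leap February).
Checking each month of 2020: Jan starts Wed (31d) ✓; Feb starts Sat (29d); Mar starts Sun (31d); Apr starts Wed (30d) ✓; May starts Fri (31d); Jun starts Mon (30d); Jul starts Wed (31d) ✓; Aug starts Sat (31d); Sep starts Tue (30d); Oct starts Thu (31d) ✓; Nov starts Sun (30d); Dec starts Tue (31d) ✓.
Five-Thursday months: January, April, July, October, December → 5.

5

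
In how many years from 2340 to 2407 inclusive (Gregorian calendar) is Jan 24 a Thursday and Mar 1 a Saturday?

Check each year's weekday for Jan 24 and Mar 1:
  2340: Wed/Fri  2341: Fri/Sat  2342: Sat/Sun  2343: Sun/Mon  2344: Mon/Wed  2345: Wed/Thu  2346: Thu/Fri  2347: Fri/Sat  2348: Sat/Mon  2349: Mon/Tue  2350: Tue/Wed  2351: Wed/Thu  2352: Thu/Sat ✓  2353: Sat/Sun  …(40 more)…  2394: Mon/Tue  2395: Tue/Wed  2396: Wed/Fri  2397: Fri/Sat  2398: Sat/Sun  2399: Sun/Mon  2400: Mon/Wed  2401: Wed/Thu  2402: Thu/Fri  2403: Fri/Sat  2404: Sat/Mon  2405: Mon/Tue  2406: Tue/Wed  2407: Wed/Thu
Both conditions hold in: 2352, 2380 — 2.

2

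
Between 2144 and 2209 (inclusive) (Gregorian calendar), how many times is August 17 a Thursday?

Track August 17's weekday year by year (advancing +1, or +2 across a Feb 29):
  2144: Mon  2145: Tue (+1)  2146: Wed (+1)  2147: Thu (+1) ✓  2148: Sat (+2)
  2149: Sun (+1)  2150: Mon (+1)  2151: Tue (+1)  2152: Thu (+2) ✓  2153: Fri (+1)
  2154: Sat (+1)  2155: Sun (+1)  2156: Tue (+2)  2157: Wed (+1)  … (38 more years) …
  2196: Wed (+2)  2197: Thu (+1) ✓  2198: Fri (+1)  2199: Sat (+1)  2200: Sun (+1)
  2201: Mon (+1)  2202: Tue (+1)  2203: Wed (+1)  2204: Fri (+2)  2205: Sat (+1)
  2206: Sun (+1)  2207: Mon (+1)  2208: Wed (+2)  2209: Thu (+1) ✓
Thursday years: 2147, 2152, 2158, 2169, 2175, 2180, 2186, 2197, 2209 — 9 in total.

9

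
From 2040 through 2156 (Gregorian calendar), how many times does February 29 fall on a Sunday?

4

Leap years in 2040–2156: 29 of them.
Feb 29 weekday advances by 5 (mod 7) from one leap year to the next four years later (or differs when a century non-leap intervenes).
Leap-day weekdays: 2040:Wed 2044:Mon 2048:Sat 2052:Thu 2056:Tue 2060:Sun✓ 2064:Fri 2068:Wed 2072:Mon 2076:Sat 2080:Thu 2084:Tue 2088:Sun✓ …(3 more)… 2108:Wed 2112:Mon 2116:Sat 2120:Thu 2124:Tue 2128:Sun✓ 2132:Fri 2136:Wed 2140:Mon 2144:Sat 2148:Thu 2152:Tue 2156:Sun✓
Sunday: 2060, 2088, 2128, 2156 → 4.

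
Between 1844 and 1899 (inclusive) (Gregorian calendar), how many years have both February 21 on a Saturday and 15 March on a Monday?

2

Check each year's weekday for February 21 and 15 March:
  1844: Wed/Fri  1845: Fri/Sat  1846: Sat/Sun  1847: Sun/Mon  1848: Mon/Wed  1849: Wed/Thu  1850: Thu/Fri  1851: Fri/Sat  1852: Sat/Mon ✓  1853: Mon/Tue  1854: Tue/Wed  1855: Wed/Thu  1856: Thu/Sat  1857: Sat/Sun  …(28 more)…  1886: Sun/Mon  1887: Mon/Tue  1888: Tue/Thu  1889: Thu/Fri  1890: Fri/Sat  1891: Sat/Sun  1892: Sun/Tue  1893: Tue/Wed  1894: Wed/Thu  1895: Thu/Fri  1896: Fri/Sun  1897: Sun/Mon  1898: Mon/Tue  1899: Tue/Wed
Both conditions hold in: 1852, 1880 — 2.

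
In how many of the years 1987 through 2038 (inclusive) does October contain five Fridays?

October has 31 days; it has five Fridays when Friday falls among the first (month-length − 28) days — i.e. when October 1 is one of Friday/Thursday/Wednesday.
October 1 by year: 1987:Thu✓ 1988:Sat 1989:Sun 1990:Mon 1991:Tue 1992:Thu✓ 1993:Fri✓ 1994:Sat 1995:Sun 1996:Tue 1997:Wed✓ 1998:Thu✓ 1999:Fri✓ 2000:Sun 2001:Mon …(22 more)… 2024:Tue 2025:Wed✓ 2026:Thu✓ 2027:Fri✓ 2028:Sun 2029:Mon 2030:Tue 2031:Wed✓ 2032:Fri✓ 2033:Sat 2034:Sun 2035:Mon 2036:Wed✓ 2037:Thu✓ 2038:Fri✓
Years with five Fridays: 1987, 1992, 1993, 1997, 1998, 1999, 2003, 2004, 2008, 2009, 2010, 2014, 2015, 2020, 2021, 2025, 2026, 2027, 2031, 2032, 2036, 2037, 2038 → 23.

23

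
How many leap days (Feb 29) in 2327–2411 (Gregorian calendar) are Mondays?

Leap years in 2327–2411: 21 of them.
Feb 29 weekday advances by 5 (mod 7) from one leap year to the next four years later (or differs when a century non-leap intervenes).
Leap-day weekdays: 2328:Wed 2332:Mon✓ 2336:Sat 2340:Thu 2344:Tue 2348:Sun 2352:Fri 2356:Wed 2360:Mon✓ 2364:Sat 2368:Thu 2372:Tue 2376:Sun 2380:Fri 2384:Wed 2388:Mon✓ 2392:Sat 2396:Thu 2400:Tue 2404:Sun 2408:Fri
Monday: 2332, 2360, 2388 → 3.

3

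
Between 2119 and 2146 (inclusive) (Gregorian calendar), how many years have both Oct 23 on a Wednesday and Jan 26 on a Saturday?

Check each year's weekday for Oct 23 and Jan 26:
  2119: Mon/Thu  2120: Wed/Fri  2121: Thu/Sun  2122: Fri/Mon  2123: Sat/Tue  2124: Mon/Wed  2125: Tue/Fri  2126: Wed/Sat ✓  2127: Thu/Sun  2128: Sat/Mon  2129: Sun/Wed  2130: Mon/Thu  2131: Tue/Fri  2132: Thu/Sat  2133: Fri/Mon  2134: Sat/Tue  2135: Sun/Wed  2136: Tue/Thu  2137: Wed/Sat ✓  2138: Thu/Sun  2139: Fri/Mon  2140: Sun/Tue  2141: Mon/Thu  2142: Tue/Fri  2143: Wed/Sat ✓  2144: Fri/Sun  2145: Sat/Tue  2146: Sun/Wed
Both conditions hold in: 2126, 2137, 2143 — 3.

3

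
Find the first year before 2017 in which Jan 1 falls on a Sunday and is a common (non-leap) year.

Jan 1 advances by 2 weekdays after a leap year and by 1 after a common year.
2017: Jan 1 is Sunday.
2016: Friday (leap)
2015: Thursday
2014: Wednesday
2013: Tuesday
2012: Sunday (leap)
2011: Saturday
2010: Friday
2009: Thursday
2008: Tuesday (leap)
2007: Monday
2006: Sunday
2006 begins on a Sunday and is a common year.

2006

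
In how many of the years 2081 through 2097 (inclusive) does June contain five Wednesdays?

June has 30 days; it has five Wednesdays when Wednesday falls among the first (month-length − 28) days — i.e. when June 1 is one of Wednesday/Tuesday.
June 1 by year: 2081:Sun 2082:Mon 2083:Tue✓ 2084:Thu 2085:Fri 2086:Sat 2087:Sun 2088:Tue✓ 2089:Wed✓ 2090:Thu 2091:Fri 2092:Sun 2093:Mon 2094:Tue✓ 2095:Wed✓ 2096:Fri 2097:Sat
Years with five Wednesdays: 2083, 2088, 2089, 2094, 2095 → 5.

5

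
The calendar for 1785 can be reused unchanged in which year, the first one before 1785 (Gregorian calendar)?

1774

Two years share a calendar iff Jan 1 falls on the same weekday and both are leap or both are common. 1785: Jan 1 is Saturday, common year.
1784: Jan 1 Thursday, leap
1783: Jan 1 Wednesday, common
1782: Jan 1 Tuesday, common
1781: Jan 1 Monday, common
1780: Jan 1 Saturday, leap
1779: Jan 1 Friday, common
1778: Jan 1 Thursday, common
1777: Jan 1 Wednesday, common
1776: Jan 1 Monday, leap
1775: Jan 1 Sunday, common
1774: Jan 1 Saturday, common
1774 matches on both conditions.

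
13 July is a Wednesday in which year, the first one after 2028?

2033

From one year to the next, a fixed date's weekday advances by 1, or by 2 when a Feb 29 lies between the two dates.
2028: July 13 is Thursday.
2029: Friday (+1)
2030: Saturday (+1)
2031: Sunday (+1)
2032: Tuesday (+2)
2033: Wednesday (+1)
13 July falls on a Wednesday in 2033.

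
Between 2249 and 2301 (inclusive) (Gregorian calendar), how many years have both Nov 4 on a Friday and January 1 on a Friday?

Check each year's weekday for Nov 4 and January 1:
  2249: Sun/Mon  2250: Mon/Tue  2251: Tue/Wed  2252: Thu/Thu  2253: Fri/Sat  2254: Sat/Sun  2255: Sun/Mon  2256: Tue/Tue  2257: Wed/Thu  2258: Thu/Fri  2259: Fri/Sat  2260: Sun/Sun  2261: Mon/Tue  2262: Tue/Wed  …(25 more)…  2288: Sun/Sun  2289: Mon/Tue  2290: Tue/Wed  2291: Wed/Thu  2292: Fri/Fri ✓  2293: Sat/Sun  2294: Sun/Mon  2295: Mon/Tue  2296: Wed/Wed  2297: Thu/Fri  2298: Fri/Sat  2299: Sat/Sun  2300: Sun/Mon  2301: Mon/Tue
Both conditions hold in: 2264, 2292 — 2.

2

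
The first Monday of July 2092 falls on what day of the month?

7

July 1, 2092 is a Tuesday, so the first Monday is the 7th.
The first Monday is 7 + 0 = 7.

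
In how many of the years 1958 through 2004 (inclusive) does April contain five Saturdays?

13

April has 30 days; it has five Saturdays when Saturday falls among the first (month-length − 28) days — i.e. when April 1 is one of Saturday/Friday.
April 1 by year: 1958:Tue 1959:Wed 1960:Fri✓ 1961:Sat✓ 1962:Sun 1963:Mon 1964:Wed 1965:Thu 1966:Fri✓ 1967:Sat✓ 1968:Mon 1969:Tue 1970:Wed 1971:Thu 1972:Sat✓ …(17 more)… 1990:Sun 1991:Mon 1992:Wed 1993:Thu 1994:Fri✓ 1995:Sat✓ 1996:Mon 1997:Tue 1998:Wed 1999:Thu 2000:Sat✓ 2001:Sun 2002:Mon 2003:Tue 2004:Thu
Years with five Saturdays: 1960, 1961, 1966, 1967, 1972, 1977, 1978, 1983, 1988, 1989, 1994, 1995, 2000 → 13.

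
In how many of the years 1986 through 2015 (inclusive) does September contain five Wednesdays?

September has 30 days; it has five Wednesdays when Wednesday falls among the first (month-length − 28) days — i.e. when September 1 is one of Wednesday/Tuesday.
September 1 by year: 1986:Mon 1987:Tue✓ 1988:Thu 1989:Fri 1990:Sat 1991:Sun 1992:Tue✓ 1993:Wed✓ 1994:Thu 1995:Fri 1996:Sun 1997:Mon 1998:Tue✓ 1999:Wed✓ 2000:Fri 2001:Sat 2002:Sun 2003:Mon 2004:Wed✓ 2005:Thu 2006:Fri 2007:Sat 2008:Mon 2009:Tue✓ 2010:Wed✓ 2011:Thu 2012:Sat 2013:Sun 2014:Mon 2015:Tue✓
Years with five Wednesdays: 1987, 1992, 1993, 1998, 1999, 2004, 2009, 2010, 2015 → 9.

9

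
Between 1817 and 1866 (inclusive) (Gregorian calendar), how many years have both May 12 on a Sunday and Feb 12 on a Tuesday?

5

Check each year's weekday for May 12 and Feb 12:
  1817: Mon/Wed  1818: Tue/Thu  1819: Wed/Fri  1820: Fri/Sat  1821: Sat/Mon  1822: Sun/Tue ✓  1823: Mon/Wed  1824: Wed/Thu  1825: Thu/Sat  1826: Fri/Sun  1827: Sat/Mon  1828: Mon/Tue  1829: Tue/Thu  1830: Wed/Fri  …(22 more)…  1853: Thu/Sat  1854: Fri/Sun  1855: Sat/Mon  1856: Mon/Tue  1857: Tue/Thu  1858: Wed/Fri  1859: Thu/Sat  1860: Sat/Sun  1861: Sun/Tue ✓  1862: Mon/Wed  1863: Tue/Thu  1864: Thu/Fri  1865: Fri/Sun  1866: Sat/Mon
Both conditions hold in: 1822, 1833, 1839, 1850, 1861 — 5.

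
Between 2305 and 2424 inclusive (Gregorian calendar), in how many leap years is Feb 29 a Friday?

4

Leap years in 2305–2424: 30 of them.
Feb 29 weekday advances by 5 (mod 7) from one leap year to the next four years later (or differs when a century non-leap intervenes).
Leap-day weekdays: 2308:Sat 2312:Thu 2316:Tue 2320:Sun 2324:Fri✓ 2328:Wed 2332:Mon 2336:Sat 2340:Thu 2344:Tue 2348:Sun 2352:Fri✓ 2356:Wed …(4 more)… 2376:Sun 2380:Fri✓ 2384:Wed 2388:Mon 2392:Sat 2396:Thu 2400:Tue 2404:Sun 2408:Fri✓ 2412:Wed 2416:Mon 2420:Sat 2424:Thu
Friday: 2324, 2352, 2380, 2408 → 4.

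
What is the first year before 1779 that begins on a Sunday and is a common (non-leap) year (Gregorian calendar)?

Jan 1 advances by 2 weekdays after a leap year and by 1 after a common year.
1779: Jan 1 is Friday.
1778: Thursday
1777: Wednesday
1776: Monday (leap)
1775: Sunday
1775 begins on a Sunday and is a common year.

1775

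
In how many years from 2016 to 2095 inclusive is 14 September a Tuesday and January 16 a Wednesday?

0

Check each year's weekday for 14 September and January 16:
  2016: Wed/Sat  2017: Thu/Mon  2018: Fri/Tue  2019: Sat/Wed  2020: Mon/Thu  2021: Tue/Sat  2022: Wed/Sun  2023: Thu/Mon  2024: Sat/Tue  2025: Sun/Thu  2026: Mon/Fri  2027: Tue/Sat  2028: Thu/Sun  2029: Fri/Tue  …(52 more)…  2082: Mon/Fri  2083: Tue/Sat  2084: Thu/Sun  2085: Fri/Tue  2086: Sat/Wed  2087: Sun/Thu  2088: Tue/Fri  2089: Wed/Sun  2090: Thu/Mon  2091: Fri/Tue  2092: Sun/Wed  2093: Mon/Fri  2094: Tue/Sat  2095: Wed/Sun
Both conditions hold in: no year — 0.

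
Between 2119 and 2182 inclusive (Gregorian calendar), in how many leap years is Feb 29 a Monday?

2

Leap years in 2119–2182: 16 of them.
Feb 29 weekday advances by 5 (mod 7) from one leap year to the next four years later (or differs when a century non-leap intervenes).
Leap-day weekdays: 2120:Thu 2124:Tue 2128:Sun 2132:Fri 2136:Wed 2140:Mon✓ 2144:Sat 2148:Thu 2152:Tue 2156:Sun 2160:Fri 2164:Wed 2168:Mon✓ 2172:Sat 2176:Thu 2180:Tue
Monday: 2140, 2168 → 2.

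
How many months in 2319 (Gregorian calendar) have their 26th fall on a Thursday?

1

Check the 26th of each month of 2319: Jan 26: Sun, Feb 26: Wed, Mar 26: Wed, Apr 26: Sat, May 26: Mon, Jun 26: Thu, Jul 26: Sat, Aug 26: Tue, Sep 26: Fri, Oct 26: Sun, Nov 26: Wed, Dec 26: Fri.
Thursday occurs in June — 1 month.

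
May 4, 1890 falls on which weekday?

January 1, 1890 is a Wednesday.
May 4 is day 124 of the year, i.e. 123 days after Jan 1.
123 mod 7 = 4, so advance 4 weekdays from Wednesday: Sunday.

Sunday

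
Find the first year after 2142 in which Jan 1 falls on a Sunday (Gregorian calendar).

2147

Jan 1 advances by 2 weekdays after a leap year and by 1 after a common year.
2142: Jan 1 is Monday.
2143: Tuesday
2144: Wednesday (leap)
2145: Friday
2146: Saturday
2147: Sunday
2147 begins on a Sunday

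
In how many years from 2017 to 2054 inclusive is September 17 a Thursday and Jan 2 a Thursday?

2

Check each year's weekday for September 17 and Jan 2:
  2017: Sun/Mon  2018: Mon/Tue  2019: Tue/Wed  2020: Thu/Thu ✓  2021: Fri/Sat  2022: Sat/Sun  2023: Sun/Mon  2024: Tue/Tue  2025: Wed/Thu  2026: Thu/Fri  2027: Fri/Sat  2028: Sun/Sun  2029: Mon/Tue  2030: Tue/Wed  …(10 more)…  2041: Tue/Wed  2042: Wed/Thu  2043: Thu/Fri  2044: Sat/Sat  2045: Sun/Mon  2046: Mon/Tue  2047: Tue/Wed  2048: Thu/Thu ✓  2049: Fri/Sat  2050: Sat/Sun  2051: Sun/Mon  2052: Tue/Tue  2053: Wed/Thu  2054: Thu/Fri
Both conditions hold in: 2020, 2048 — 2.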